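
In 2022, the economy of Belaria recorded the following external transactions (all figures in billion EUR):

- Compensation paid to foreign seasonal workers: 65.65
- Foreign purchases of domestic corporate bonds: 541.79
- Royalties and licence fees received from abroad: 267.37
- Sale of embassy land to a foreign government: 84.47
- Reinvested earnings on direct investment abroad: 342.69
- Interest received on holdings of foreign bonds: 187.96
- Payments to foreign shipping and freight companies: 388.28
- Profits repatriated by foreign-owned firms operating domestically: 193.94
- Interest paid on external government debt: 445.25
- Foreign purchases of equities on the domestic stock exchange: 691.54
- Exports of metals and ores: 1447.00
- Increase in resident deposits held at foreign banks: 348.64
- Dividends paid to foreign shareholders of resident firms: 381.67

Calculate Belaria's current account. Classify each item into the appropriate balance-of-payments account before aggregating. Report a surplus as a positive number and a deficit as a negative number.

Goods: 1447.00
Services: 267.37 - 388.28 = -120.91
Primary income: -381.67 + 187.96 - 445.25 - 65.65 - 193.94 + 342.69 = -555.86
Current account = 1447.00 + (-120.91) + (-555.86) = 770.23
(Excluded from the current account — financial account: foreign purchases of domestic corporate bonds 541.79, foreign purchases of equities on the domestic stock exchange 691.54, increase in resident deposits held at foreign banks 348.64; capital account: sale of embassy land to a foreign government 84.47.)

770.23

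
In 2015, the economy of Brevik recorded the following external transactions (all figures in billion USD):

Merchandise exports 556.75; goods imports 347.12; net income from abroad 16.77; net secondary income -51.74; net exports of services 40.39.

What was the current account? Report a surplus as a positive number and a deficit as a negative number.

Goods balance = 556.75 - 347.12 = 209.63
Services balance = 40.39
Trade balance (goods + services) = 209.63 + 40.39 = 250.02
Net primary income = 16.77
Net secondary income = -51.74
Current account = 250.02 + 16.77 + (-51.74) = 215.05

215.05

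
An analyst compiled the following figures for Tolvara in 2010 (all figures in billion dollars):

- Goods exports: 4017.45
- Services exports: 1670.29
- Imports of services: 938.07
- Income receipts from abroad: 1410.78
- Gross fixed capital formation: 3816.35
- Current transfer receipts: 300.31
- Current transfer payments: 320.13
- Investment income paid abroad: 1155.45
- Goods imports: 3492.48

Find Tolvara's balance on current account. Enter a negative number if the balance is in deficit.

Goods balance = 4017.45 - 3492.48 = 524.97
Services balance = 1670.29 - 938.07 = 732.22
Trade balance (goods + services) = 524.97 + 732.22 = 1257.19
Net primary income = 1410.78 - 1155.45 = 255.33
Net secondary income = 300.31 - 320.13 = -19.82
Current account = 1257.19 + 255.33 + (-19.82) = 1492.70

1492.70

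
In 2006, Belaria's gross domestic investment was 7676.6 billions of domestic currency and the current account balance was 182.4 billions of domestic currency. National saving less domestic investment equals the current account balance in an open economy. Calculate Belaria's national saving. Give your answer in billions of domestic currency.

S - I = CA (net lending to the rest of the world).
S = I + CA = 7676.6 + 182.4 = 7859.0

7859.0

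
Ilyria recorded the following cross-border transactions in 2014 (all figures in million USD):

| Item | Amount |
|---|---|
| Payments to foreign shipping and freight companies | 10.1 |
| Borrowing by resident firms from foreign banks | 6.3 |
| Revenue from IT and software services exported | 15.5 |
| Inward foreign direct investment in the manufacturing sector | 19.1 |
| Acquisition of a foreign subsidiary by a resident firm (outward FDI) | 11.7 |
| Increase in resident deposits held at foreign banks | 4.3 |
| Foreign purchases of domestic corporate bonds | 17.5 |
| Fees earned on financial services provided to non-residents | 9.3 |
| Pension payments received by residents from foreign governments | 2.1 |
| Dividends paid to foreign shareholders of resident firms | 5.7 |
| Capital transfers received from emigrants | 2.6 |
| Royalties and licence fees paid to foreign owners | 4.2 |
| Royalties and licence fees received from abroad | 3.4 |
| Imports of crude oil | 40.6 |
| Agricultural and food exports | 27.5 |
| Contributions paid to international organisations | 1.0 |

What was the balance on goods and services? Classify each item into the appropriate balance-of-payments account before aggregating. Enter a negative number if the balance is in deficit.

0.8

Goods: 27.5 - 40.6 = -13.1
Services: -4.2 + 15.5 + 3.4 + 9.3 - 10.1 = 13.9
Trade balance = -13.1 + 13.9 = 0.8
(Excluded from the trade balance — financial account: borrowing by resident firms from foreign banks 6.3, inward foreign direct investment in the manufacturing sector 19.1, acquisition of a foreign subsidiary by a resident firm (outward FDI) 11.7, increase in resident deposits held at foreign banks 4.3, foreign purchases of domestic corporate bonds 17.5; secondary income: pension payments received by residents from foreign governments 2.1, contributions paid to international organisations 1.0; primary income: dividends paid to foreign shareholders of resident firms 5.7; capital account: capital transfers received from emigrants 2.6.)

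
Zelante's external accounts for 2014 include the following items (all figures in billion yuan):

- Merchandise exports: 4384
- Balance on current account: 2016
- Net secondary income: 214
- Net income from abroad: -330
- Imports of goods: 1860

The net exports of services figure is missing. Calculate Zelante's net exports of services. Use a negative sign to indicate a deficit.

Current account = goods balance + services balance + net primary income + net secondary income
Sum of the known components = 2408
Net exports of services = CA - (known components) = 2016 - 2408 = -392

-392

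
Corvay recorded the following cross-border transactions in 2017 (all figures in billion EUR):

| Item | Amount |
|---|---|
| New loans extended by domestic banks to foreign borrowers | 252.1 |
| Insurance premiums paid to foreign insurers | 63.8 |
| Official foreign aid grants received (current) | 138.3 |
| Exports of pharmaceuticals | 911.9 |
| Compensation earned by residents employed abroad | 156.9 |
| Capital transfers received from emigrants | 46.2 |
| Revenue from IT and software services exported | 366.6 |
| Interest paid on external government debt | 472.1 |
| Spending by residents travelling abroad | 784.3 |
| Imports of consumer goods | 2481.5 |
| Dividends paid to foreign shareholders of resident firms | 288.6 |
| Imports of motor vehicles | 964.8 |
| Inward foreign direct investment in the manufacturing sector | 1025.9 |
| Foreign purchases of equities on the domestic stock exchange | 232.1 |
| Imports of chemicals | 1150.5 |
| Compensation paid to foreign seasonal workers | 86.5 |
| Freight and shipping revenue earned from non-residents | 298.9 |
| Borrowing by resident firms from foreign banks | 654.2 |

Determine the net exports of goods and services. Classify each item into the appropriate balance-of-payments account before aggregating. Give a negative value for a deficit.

Goods: -2481.5 - 964.8 + 911.9 - 1150.5 = -3684.9
Services: 366.6 + 298.9 - 784.3 - 63.8 = -182.6
Trade balance = -3684.9 + (-182.6) = -3867.5
(Excluded from the trade balance — financial account: new loans extended by domestic banks to foreign borrowers 252.1, inward foreign direct investment in the manufacturing sector 1025.9, foreign purchases of equities on the domestic stock exchange 232.1, borrowing by resident firms from foreign banks 654.2; secondary income: official foreign aid grants received (current) 138.3; primary income: compensation earned by residents employed abroad 156.9, interest paid on external government debt 472.1, dividends paid to foreign shareholders of resident firms 288.6, compensation paid to foreign seasonal workers 86.5; capital account: capital transfers received from emigrants 46.2.)

-3867.5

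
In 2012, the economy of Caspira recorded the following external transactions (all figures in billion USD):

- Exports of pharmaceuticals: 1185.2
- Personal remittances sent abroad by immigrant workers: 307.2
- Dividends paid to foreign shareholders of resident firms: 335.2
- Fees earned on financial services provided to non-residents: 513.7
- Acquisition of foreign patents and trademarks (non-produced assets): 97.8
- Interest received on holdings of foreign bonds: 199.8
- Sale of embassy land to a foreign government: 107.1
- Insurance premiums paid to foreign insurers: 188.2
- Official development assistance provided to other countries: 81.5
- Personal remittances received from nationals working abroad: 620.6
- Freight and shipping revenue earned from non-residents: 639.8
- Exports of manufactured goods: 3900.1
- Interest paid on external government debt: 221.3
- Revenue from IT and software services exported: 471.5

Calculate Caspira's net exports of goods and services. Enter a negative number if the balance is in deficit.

6522.1

Goods: 1185.2 + 3900.1 = 5085.3
Services: 513.7 + 639.8 - 188.2 + 471.5 = 1436.8
Trade balance = 5085.3 + 1436.8 = 6522.1
(Excluded from the trade balance — secondary income: personal remittances sent abroad by immigrant workers 307.2, official development assistance provided to other countries 81.5, personal remittances received from nationals working abroad 620.6; primary income: dividends paid to foreign shareholders of resident firms 335.2, interest received on holdings of foreign bonds 199.8, interest paid on external government debt 221.3; capital account: acquisition of foreign patents and trademarks (non-produced assets) 97.8, sale of embassy land to a foreign government 107.1.)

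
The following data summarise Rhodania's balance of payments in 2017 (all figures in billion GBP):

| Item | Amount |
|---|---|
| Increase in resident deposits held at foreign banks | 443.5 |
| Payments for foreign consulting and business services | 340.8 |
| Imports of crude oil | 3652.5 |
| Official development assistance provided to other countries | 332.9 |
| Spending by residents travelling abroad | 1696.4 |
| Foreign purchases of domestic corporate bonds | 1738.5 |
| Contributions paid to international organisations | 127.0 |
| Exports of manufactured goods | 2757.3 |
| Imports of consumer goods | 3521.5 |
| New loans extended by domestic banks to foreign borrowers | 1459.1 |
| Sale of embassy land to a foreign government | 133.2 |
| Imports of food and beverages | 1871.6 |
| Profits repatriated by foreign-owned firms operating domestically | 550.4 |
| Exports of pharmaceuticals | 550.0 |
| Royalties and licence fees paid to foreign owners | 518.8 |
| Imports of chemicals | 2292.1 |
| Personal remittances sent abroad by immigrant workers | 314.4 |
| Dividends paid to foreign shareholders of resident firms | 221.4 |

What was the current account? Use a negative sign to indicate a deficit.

Goods: -3521.5 + 2757.3 + 550.0 - 3652.5 - 2292.1 - 1871.6 = -8030.4
Services: -1696.4 - 340.8 - 518.8 = -2556.0
Primary income: -221.4 - 550.4 = -771.8
Secondary income: -332.9 - 314.4 - 127.0 = -774.3
Current account = (-8030.4) + (-2556.0) + (-771.8) + (-774.3) = -12132.5
(Excluded from the current account — financial account: increase in resident deposits held at foreign banks 443.5, foreign purchases of domestic corporate bonds 1738.5, new loans extended by domestic banks to foreign borrowers 1459.1; capital account: sale of embassy land to a foreign government 133.2.)

-12132.5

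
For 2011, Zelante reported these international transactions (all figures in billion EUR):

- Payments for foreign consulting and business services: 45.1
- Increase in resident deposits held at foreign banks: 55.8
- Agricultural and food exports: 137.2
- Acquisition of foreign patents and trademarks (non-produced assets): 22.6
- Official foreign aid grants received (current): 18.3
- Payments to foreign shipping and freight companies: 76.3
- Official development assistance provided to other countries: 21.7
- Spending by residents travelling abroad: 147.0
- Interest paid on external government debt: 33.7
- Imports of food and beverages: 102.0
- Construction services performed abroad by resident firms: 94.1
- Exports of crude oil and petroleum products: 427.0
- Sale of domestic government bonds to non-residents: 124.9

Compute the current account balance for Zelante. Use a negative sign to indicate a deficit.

Goods: 137.2 - 102.0 + 427.0 = 462.2
Services: -45.1 - 76.3 - 147.0 + 94.1 = -174.3
Primary income: -33.7
Secondary income: 18.3 - 21.7 = -3.4
Current account = 462.2 + (-174.3) + (-33.7) + (-3.4) = 250.8
(Excluded from the current account — financial account: increase in resident deposits held at foreign banks 55.8, sale of domestic government bonds to non-residents 124.9; capital account: acquisition of foreign patents and trademarks (non-produced assets) 22.6.)

250.8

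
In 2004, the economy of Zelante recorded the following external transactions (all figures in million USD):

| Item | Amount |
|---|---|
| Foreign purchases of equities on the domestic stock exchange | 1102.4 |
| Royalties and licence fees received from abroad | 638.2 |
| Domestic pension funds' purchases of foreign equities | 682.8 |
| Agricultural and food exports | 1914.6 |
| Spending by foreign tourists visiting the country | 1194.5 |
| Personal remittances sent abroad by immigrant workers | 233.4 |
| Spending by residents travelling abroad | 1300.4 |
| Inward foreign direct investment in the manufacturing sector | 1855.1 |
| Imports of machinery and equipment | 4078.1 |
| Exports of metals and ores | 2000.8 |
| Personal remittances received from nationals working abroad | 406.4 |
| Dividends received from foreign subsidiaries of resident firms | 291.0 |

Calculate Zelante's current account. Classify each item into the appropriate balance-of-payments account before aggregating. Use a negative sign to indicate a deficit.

Goods: -4078.1 + 1914.6 + 2000.8 = -162.7
Services: 1194.5 + 638.2 - 1300.4 = 532.3
Primary income: 291.0
Secondary income: 406.4 - 233.4 = 173.0
Current account = (-162.7) + 532.3 + 291.0 + 173.0 = 833.6
(Excluded from the current account — financial account: foreign purchases of equities on the domestic stock exchange 1102.4, domestic pension funds' purchases of foreign equities 682.8, inward foreign direct investment in the manufacturing sector 1855.1.)

833.6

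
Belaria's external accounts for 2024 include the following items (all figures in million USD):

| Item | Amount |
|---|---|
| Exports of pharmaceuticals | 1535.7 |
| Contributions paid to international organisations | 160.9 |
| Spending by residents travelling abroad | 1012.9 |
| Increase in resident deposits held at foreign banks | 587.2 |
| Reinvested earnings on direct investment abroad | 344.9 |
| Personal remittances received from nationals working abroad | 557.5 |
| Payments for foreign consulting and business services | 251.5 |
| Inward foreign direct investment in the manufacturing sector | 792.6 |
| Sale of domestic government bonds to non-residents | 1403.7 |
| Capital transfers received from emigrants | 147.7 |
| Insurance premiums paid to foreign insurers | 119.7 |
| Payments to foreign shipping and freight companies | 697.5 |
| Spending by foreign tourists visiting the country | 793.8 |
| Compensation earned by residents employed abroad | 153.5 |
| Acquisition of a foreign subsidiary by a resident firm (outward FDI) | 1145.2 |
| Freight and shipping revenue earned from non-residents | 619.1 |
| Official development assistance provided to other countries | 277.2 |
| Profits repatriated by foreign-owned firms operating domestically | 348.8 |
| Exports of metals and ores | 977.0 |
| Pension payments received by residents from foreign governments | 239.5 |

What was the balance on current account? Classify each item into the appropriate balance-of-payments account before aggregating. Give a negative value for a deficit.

2352.5

Goods: 1535.7 + 977.0 = 2512.7
Services: -1012.9 + 793.8 - 251.5 + 619.1 - 119.7 - 697.5 = -668.7
Primary income: 344.9 - 348.8 + 153.5 = 149.6
Secondary income: -160.9 + 239.5 + 557.5 - 277.2 = 358.9
Current account = 2512.7 + (-668.7) + 149.6 + 358.9 = 2352.5
(Excluded from the current account — financial account: increase in resident deposits held at foreign banks 587.2, inward foreign direct investment in the manufacturing sector 792.6, sale of domestic government bonds to non-residents 1403.7, acquisition of a foreign subsidiary by a resident firm (outward FDI) 1145.2; capital account: capital transfers received from emigrants 147.7.)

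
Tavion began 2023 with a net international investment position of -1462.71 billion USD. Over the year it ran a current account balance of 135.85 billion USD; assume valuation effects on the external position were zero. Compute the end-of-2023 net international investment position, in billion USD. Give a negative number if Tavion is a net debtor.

-1326.86

With no valuation effects, change in NIIP = current account = 135.85
End-of-year NIIP = -1462.71 + 135.85 = -1326.86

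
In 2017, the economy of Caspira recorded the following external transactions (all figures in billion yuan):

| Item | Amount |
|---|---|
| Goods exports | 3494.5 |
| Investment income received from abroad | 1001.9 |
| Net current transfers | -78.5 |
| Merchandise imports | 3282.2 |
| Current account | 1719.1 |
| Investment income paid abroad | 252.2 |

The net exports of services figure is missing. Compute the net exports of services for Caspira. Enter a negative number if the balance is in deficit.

Current account = goods balance + services balance + net primary income + net secondary income
Sum of the known components = 883.5
Net exports of services = CA - (known components) = 1719.1 - 883.5 = 835.6

835.6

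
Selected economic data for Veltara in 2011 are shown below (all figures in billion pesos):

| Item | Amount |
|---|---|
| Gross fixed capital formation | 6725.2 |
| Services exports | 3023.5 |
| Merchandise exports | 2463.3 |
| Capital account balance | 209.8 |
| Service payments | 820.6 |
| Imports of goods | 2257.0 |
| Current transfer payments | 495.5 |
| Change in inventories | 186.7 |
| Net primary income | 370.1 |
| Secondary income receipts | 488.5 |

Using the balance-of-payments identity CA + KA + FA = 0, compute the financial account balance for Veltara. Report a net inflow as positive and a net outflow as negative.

-2982.1

Goods balance = 2463.3 - 2257.0 = 206.3
Services balance = 3023.5 - 820.6 = 2202.9
Trade balance (goods + services) = 206.3 + 2202.9 = 2409.2
Net primary income = 370.1
Net secondary income = 488.5 - 495.5 = -7.0
Current account = 2409.2 + 370.1 + (-7.0) = 2772.3
Financial account = -(2772.3 + 209.8) = -2982.1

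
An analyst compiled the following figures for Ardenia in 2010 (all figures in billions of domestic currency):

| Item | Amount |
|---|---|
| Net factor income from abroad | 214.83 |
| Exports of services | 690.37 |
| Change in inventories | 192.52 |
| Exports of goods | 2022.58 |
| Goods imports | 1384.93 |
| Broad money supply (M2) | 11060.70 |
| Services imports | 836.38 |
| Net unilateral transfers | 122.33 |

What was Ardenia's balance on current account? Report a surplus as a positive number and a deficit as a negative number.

828.80

Goods balance = 2022.58 - 1384.93 = 637.65
Services balance = 690.37 - 836.38 = -146.01
Trade balance (goods + services) = 637.65 + (-146.01) = 491.64
Net primary income = 214.83
Net secondary income = 122.33
Current account = 491.64 + 214.83 + 122.33 = 828.80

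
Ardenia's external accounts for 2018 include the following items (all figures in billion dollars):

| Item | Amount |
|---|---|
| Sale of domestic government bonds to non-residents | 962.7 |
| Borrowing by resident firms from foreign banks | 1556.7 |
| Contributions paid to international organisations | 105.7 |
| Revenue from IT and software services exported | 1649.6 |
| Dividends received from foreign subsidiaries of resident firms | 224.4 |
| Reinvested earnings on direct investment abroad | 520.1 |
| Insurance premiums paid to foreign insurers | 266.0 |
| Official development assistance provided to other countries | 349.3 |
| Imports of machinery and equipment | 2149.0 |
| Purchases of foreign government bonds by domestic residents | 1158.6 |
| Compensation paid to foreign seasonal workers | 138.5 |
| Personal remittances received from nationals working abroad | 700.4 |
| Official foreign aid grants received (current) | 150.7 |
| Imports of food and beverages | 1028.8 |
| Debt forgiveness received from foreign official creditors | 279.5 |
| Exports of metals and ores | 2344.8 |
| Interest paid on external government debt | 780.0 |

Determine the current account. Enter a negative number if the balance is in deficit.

772.7

Goods: -2149.0 - 1028.8 + 2344.8 = -833.0
Services: 1649.6 - 266.0 = 1383.6
Primary income: 520.1 - 138.5 - 780.0 + 224.4 = -174.0
Secondary income: 700.4 + 150.7 - 105.7 - 349.3 = 396.1
Current account = (-833.0) + 1383.6 + (-174.0) + 396.1 = 772.7
(Excluded from the current account — financial account: sale of domestic government bonds to non-residents 962.7, borrowing by resident firms from foreign banks 1556.7, purchases of foreign government bonds by domestic residents 1158.6; capital account: debt forgiveness received from foreign official creditors 279.5.)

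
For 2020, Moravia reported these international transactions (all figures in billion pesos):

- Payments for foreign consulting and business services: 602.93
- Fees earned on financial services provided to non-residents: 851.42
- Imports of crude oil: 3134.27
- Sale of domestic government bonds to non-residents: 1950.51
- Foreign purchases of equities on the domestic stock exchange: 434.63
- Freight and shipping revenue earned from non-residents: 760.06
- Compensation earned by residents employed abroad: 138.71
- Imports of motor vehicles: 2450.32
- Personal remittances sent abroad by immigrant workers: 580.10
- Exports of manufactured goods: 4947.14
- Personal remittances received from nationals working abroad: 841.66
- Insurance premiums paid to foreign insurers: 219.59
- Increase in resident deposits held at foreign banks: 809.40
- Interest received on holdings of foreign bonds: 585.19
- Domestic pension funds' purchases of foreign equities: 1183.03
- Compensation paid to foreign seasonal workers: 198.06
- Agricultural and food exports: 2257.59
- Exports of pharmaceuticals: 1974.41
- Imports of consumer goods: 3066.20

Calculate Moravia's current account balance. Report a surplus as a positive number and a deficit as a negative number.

Goods: -2450.32 + 1974.41 + 2257.59 - 3066.20 - 3134.27 + 4947.14 = 528.35
Services: -602.93 - 219.59 + 760.06 + 851.42 = 788.96
Primary income: 585.19 - 198.06 + 138.71 = 525.84
Secondary income: -580.10 + 841.66 = 261.56
Current account = 528.35 + 788.96 + 525.84 + 261.56 = 2104.71
(Excluded from the current account — financial account: sale of domestic government bonds to non-residents 1950.51, foreign purchases of equities on the domestic stock exchange 434.63, increase in resident deposits held at foreign banks 809.40, domestic pension funds' purchases of foreign equities 1183.03.)

2104.71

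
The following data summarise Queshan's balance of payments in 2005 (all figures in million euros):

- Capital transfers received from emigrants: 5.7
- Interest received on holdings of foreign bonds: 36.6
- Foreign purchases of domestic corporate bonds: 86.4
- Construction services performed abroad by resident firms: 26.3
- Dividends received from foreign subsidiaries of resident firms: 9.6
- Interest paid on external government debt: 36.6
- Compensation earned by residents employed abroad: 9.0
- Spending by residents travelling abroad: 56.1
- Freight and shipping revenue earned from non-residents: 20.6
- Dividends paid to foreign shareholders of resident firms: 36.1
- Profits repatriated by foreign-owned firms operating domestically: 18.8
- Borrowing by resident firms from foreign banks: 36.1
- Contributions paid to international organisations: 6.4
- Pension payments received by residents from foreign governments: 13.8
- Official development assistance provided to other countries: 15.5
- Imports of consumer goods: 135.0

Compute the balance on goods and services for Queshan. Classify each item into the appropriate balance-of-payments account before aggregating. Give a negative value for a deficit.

-144.2

Goods: -135.0
Services: 26.3 - 56.1 + 20.6 = -9.2
Trade balance = -135.0 + (-9.2) = -144.2
(Excluded from the trade balance — capital account: capital transfers received from emigrants 5.7; primary income: interest received on holdings of foreign bonds 36.6, dividends received from foreign subsidiaries of resident firms 9.6, interest paid on external government debt 36.6, compensation earned by residents employed abroad 9.0, dividends paid to foreign shareholders of resident firms 36.1, profits repatriated by foreign-owned firms operating domestically 18.8; financial account: foreign purchases of domestic corporate bonds 86.4, borrowing by resident firms from foreign banks 36.1; secondary income: contributions paid to international organisations 6.4, pension payments received by residents from foreign governments 13.8, official development assistance provided to other countries 15.5.)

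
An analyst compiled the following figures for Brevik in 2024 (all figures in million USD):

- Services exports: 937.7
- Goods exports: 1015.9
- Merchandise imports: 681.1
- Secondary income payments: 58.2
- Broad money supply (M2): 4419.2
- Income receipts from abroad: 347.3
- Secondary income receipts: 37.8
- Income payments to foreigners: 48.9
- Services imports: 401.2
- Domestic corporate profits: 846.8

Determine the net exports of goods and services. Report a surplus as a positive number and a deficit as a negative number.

Goods balance = 1015.9 - 681.1 = 334.8
Services balance = 937.7 - 401.2 = 536.5
Trade balance (goods + services) = 334.8 + 536.5 = 871.3

871.3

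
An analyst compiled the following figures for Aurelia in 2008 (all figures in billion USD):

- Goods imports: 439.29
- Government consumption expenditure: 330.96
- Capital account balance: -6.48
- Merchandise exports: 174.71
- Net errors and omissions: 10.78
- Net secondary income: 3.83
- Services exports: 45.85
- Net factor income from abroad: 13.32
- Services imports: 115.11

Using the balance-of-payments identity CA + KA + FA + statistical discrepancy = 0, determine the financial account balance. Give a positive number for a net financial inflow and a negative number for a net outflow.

Goods balance = 174.71 - 439.29 = -264.58
Services balance = 45.85 - 115.11 = -69.26
Trade balance (goods + services) = -264.58 + (-69.26) = -333.84
Net primary income = 13.32
Net secondary income = 3.83
Current account = -333.84 + 13.32 + 3.83 = -316.69
Financial account = -(-316.69 + (-6.48) + 10.78) = 312.39

312.39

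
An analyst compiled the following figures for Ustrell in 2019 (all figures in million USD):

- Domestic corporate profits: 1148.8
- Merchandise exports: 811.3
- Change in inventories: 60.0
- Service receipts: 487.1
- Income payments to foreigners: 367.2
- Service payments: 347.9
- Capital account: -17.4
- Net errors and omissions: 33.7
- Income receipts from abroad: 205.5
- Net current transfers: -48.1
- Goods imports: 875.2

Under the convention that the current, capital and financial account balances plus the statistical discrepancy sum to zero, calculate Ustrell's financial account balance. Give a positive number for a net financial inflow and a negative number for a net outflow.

118.2

Goods balance = 811.3 - 875.2 = -63.9
Services balance = 487.1 - 347.9 = 139.2
Trade balance (goods + services) = -63.9 + 139.2 = 75.3
Net primary income = 205.5 - 367.2 = -161.7
Net secondary income = -48.1
Current account = 75.3 + (-161.7) + (-48.1) = -134.5
Financial account = -(-134.5 + (-17.4) + 33.7) = 118.2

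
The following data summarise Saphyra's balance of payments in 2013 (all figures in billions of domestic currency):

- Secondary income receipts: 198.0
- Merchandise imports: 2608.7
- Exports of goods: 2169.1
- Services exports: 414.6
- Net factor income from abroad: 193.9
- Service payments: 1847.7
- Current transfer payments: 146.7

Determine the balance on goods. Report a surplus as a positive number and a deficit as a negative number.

Goods balance = 2169.1 - 2608.7 = -439.6

-439.6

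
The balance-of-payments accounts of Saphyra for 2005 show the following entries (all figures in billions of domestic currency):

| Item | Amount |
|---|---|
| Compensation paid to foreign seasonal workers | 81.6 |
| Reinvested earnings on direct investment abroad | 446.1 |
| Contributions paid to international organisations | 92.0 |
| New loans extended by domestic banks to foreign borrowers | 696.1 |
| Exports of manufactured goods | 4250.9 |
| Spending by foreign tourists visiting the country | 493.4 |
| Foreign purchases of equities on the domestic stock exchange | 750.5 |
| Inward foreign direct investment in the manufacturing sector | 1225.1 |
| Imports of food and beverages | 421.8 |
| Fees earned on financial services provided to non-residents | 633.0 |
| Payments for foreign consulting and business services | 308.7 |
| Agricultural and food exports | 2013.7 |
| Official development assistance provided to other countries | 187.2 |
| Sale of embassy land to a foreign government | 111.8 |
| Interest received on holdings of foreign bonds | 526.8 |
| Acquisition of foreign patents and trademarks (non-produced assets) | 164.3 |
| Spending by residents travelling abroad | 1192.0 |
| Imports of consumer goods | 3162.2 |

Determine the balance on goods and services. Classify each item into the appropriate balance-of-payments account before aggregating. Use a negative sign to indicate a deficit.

2306.3

Goods: -3162.2 + 2013.7 - 421.8 + 4250.9 = 2680.6
Services: 633.0 + 493.4 - 1192.0 - 308.7 = -374.3
Trade balance = 2680.6 + (-374.3) = 2306.3
(Excluded from the trade balance — primary income: compensation paid to foreign seasonal workers 81.6, reinvested earnings on direct investment abroad 446.1, interest received on holdings of foreign bonds 526.8; secondary income: contributions paid to international organisations 92.0, official development assistance provided to other countries 187.2; financial account: new loans extended by domestic banks to foreign borrowers 696.1, foreign purchases of equities on the domestic stock exchange 750.5, inward foreign direct investment in the manufacturing sector 1225.1; capital account: sale of embassy land to a foreign government 111.8, acquisition of foreign patents and trademarks (non-produced assets) 164.3.)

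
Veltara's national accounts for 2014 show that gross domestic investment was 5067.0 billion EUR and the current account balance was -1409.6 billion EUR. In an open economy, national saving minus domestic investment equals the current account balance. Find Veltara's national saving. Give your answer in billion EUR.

3657.4

S = I + CA = 5067.0 + (-1409.6) = 3657.4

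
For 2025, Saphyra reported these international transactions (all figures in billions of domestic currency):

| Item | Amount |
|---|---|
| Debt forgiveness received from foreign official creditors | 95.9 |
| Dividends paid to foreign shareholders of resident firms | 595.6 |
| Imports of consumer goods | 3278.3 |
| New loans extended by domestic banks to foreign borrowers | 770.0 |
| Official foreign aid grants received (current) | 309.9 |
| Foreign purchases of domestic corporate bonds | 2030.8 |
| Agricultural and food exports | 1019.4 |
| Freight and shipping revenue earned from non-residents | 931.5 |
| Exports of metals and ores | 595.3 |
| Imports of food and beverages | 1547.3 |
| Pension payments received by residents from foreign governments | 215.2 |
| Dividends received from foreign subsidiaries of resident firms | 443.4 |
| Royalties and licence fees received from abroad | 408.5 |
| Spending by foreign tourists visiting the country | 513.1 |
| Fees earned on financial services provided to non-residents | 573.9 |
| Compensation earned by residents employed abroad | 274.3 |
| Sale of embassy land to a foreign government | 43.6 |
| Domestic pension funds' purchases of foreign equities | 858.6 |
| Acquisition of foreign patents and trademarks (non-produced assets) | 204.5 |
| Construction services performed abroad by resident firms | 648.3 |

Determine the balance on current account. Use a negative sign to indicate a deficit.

511.6

Goods: -1547.3 + 1019.4 + 595.3 - 3278.3 = -3210.9
Services: 573.9 + 931.5 + 513.1 + 648.3 + 408.5 = 3075.3
Primary income: -595.6 + 274.3 + 443.4 = 122.1
Secondary income: 309.9 + 215.2 = 525.1
Current account = (-3210.9) + 3075.3 + 122.1 + 525.1 = 511.6
(Excluded from the current account — capital account: debt forgiveness received from foreign official creditors 95.9, sale of embassy land to a foreign government 43.6, acquisition of foreign patents and trademarks (non-produced assets) 204.5; financial account: new loans extended by domestic banks to foreign borrowers 770.0, foreign purchases of domestic corporate bonds 2030.8, domestic pension funds' purchases of foreign equities 858.6.)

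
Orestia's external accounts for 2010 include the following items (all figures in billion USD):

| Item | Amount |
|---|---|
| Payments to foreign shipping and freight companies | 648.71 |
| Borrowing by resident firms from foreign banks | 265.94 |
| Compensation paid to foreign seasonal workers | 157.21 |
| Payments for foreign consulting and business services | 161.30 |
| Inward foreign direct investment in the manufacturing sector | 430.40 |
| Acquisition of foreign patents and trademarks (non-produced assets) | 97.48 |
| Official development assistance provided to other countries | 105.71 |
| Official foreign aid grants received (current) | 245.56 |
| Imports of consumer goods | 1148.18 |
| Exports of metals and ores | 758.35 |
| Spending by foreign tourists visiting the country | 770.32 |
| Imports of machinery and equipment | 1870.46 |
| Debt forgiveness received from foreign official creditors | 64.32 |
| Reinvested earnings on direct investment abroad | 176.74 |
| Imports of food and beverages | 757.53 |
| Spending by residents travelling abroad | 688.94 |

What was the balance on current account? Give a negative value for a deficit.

Goods: -1870.46 - 757.53 + 758.35 - 1148.18 = -3017.82
Services: -688.94 - 648.71 - 161.30 + 770.32 = -728.63
Primary income: -157.21 + 176.74 = 19.53
Secondary income: -105.71 + 245.56 = 139.85
Current account = (-3017.82) + (-728.63) + 19.53 + 139.85 = -3587.07
(Excluded from the current account — financial account: borrowing by resident firms from foreign banks 265.94, inward foreign direct investment in the manufacturing sector 430.40; capital account: acquisition of foreign patents and trademarks (non-produced assets) 97.48, debt forgiveness received from foreign official creditors 64.32.)

-3587.07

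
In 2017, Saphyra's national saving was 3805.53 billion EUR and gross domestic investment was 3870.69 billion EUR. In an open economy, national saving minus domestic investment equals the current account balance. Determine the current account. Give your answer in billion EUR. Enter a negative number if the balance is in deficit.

CA = S - I = 3805.53 - 3870.69 = -65.16

-65.16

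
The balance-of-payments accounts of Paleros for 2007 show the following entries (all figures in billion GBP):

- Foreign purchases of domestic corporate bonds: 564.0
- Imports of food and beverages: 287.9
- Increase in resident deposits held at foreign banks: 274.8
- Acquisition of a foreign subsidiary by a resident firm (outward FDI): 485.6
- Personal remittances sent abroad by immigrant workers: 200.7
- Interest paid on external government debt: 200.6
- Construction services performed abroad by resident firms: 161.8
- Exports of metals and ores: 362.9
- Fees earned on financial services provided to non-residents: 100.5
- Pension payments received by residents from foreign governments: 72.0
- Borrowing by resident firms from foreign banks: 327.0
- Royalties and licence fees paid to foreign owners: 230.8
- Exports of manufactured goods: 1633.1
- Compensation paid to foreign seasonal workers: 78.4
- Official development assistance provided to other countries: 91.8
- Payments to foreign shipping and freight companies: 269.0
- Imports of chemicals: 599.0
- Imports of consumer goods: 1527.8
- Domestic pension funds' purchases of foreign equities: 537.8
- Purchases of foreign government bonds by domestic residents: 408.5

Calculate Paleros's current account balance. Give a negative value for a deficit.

Goods: 362.9 - 1527.8 - 599.0 + 1633.1 - 287.9 = -418.7
Services: -230.8 + 161.8 - 269.0 + 100.5 = -237.5
Primary income: -78.4 - 200.6 = -279.0
Secondary income: 72.0 - 91.8 - 200.7 = -220.5
Current account = (-418.7) + (-237.5) + (-279.0) + (-220.5) = -1155.7
(Excluded from the current account — financial account: foreign purchases of domestic corporate bonds 564.0, increase in resident deposits held at foreign banks 274.8, acquisition of a foreign subsidiary by a resident firm (outward FDI) 485.6, borrowing by resident firms from foreign banks 327.0, domestic pension funds' purchases of foreign equities 537.8, purchases of foreign government bonds by domestic residents 408.5.)

-1155.7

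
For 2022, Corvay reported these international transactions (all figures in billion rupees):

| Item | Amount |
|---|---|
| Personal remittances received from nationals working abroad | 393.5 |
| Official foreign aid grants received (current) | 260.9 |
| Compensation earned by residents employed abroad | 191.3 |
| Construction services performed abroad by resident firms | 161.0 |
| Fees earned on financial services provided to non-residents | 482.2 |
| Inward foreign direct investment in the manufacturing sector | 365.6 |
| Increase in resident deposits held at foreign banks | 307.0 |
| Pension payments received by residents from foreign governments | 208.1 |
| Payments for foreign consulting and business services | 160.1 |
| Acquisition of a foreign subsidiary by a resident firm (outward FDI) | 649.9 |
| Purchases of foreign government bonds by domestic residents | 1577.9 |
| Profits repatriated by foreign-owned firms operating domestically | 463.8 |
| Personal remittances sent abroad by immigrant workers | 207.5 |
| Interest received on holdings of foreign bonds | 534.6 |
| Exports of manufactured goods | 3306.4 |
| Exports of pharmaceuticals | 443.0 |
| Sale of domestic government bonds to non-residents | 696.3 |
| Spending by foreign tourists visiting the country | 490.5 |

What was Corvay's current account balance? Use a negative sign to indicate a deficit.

Goods: 443.0 + 3306.4 = 3749.4
Services: 161.0 - 160.1 + 482.2 + 490.5 = 973.6
Primary income: 191.3 - 463.8 + 534.6 = 262.1
Secondary income: 393.5 + 260.9 - 207.5 + 208.1 = 655.0
Current account = 3749.4 + 973.6 + 262.1 + 655.0 = 5640.1
(Excluded from the current account — financial account: inward foreign direct investment in the manufacturing sector 365.6, increase in resident deposits held at foreign banks 307.0, acquisition of a foreign subsidiary by a resident firm (outward FDI) 649.9, purchases of foreign government bonds by domestic residents 1577.9, sale of domestic government bonds to non-residents 696.3.)

5640.1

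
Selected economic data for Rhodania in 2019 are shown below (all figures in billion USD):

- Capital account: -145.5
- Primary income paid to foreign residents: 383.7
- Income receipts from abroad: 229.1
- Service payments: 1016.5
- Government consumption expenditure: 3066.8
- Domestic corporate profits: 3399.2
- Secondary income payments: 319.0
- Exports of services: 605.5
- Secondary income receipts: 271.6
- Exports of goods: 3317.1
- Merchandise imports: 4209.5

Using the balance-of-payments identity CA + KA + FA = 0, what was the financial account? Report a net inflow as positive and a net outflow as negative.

Goods balance = 3317.1 - 4209.5 = -892.4
Services balance = 605.5 - 1016.5 = -411.0
Trade balance (goods + services) = -892.4 + (-411.0) = -1303.4
Net primary income = 229.1 - 383.7 = -154.6
Net secondary income = 271.6 - 319.0 = -47.4
Current account = -1303.4 + (-154.6) + (-47.4) = -1505.4
Financial account = -(-1505.4 + (-145.5)) = 1650.9

1650.9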